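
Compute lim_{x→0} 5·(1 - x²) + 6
Direct substitution at x = 0 gives 11.

Final answer: 11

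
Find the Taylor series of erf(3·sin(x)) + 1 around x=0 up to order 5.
1153·x^5/(20·√(π)) - 19·x^3/√(π) + 6·x/√(π) + 1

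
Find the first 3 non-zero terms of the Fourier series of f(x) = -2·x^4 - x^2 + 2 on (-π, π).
(-92 + 16·π^2)·cos(x) + (5 - 4·π^2)·cos(2·x) - 2·π^4/5 - π^2/3 + 2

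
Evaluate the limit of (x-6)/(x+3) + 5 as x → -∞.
Evaluate the dominant behaviour as x → -∞; each term tends to a finite value or vanishes.
Limit = 6.

Final answer: 6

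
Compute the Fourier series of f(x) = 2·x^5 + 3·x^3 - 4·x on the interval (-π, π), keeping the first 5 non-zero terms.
(-74·π^2 + 4·π^4 + 436)·sin(x) + (-2·π^4 - 13/2 + 7·π^2)·sin(2·x) + (-26·π^2/27 - 164/81 + 4·π^4/3)·sin(3·x) + (-π^4 - π^2/4 + 67/32)·sin(4·x) + (-1084/625 + 14·π^2/25 + 4·π^4/5)·sin(5·x)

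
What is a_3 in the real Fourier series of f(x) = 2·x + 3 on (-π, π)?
a_3 = (1/π) ∫_{-π}^{π} f(x)·cos(3x) dx.
Evaluate the integral (use parity and integration by parts as needed): a_3 = 0.

Final answer: 0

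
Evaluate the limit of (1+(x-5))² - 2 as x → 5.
Direct substitution at x = 5 gives -1.

Final answer: -1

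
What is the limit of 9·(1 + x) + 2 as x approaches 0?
Direct substitution at x = 0 gives 11.

Final answer: 11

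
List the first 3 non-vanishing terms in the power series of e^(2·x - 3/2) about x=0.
2·x^2·e^(-3/2) + 2·x·e^(-3/2) + e^(-3/2)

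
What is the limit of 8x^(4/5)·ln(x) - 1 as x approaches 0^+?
The product is a 0·∞ indeterminate form at x → 0⁺.
Rewrite the product as 8·ln(x) / x^(-4/5) and apply L'Hôpital, or use the standard hierarchy x^(-4/5) ≫ |ln x| as x → 0⁺.
The indeterminate product → 0, so the limit = -1.

Final answer: -1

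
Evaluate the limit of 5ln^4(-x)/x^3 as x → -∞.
This is an ∞/∞ indeterminate form as x → -∞.
Compare growth rates of the dominant terms (exponentials ≫ polynomials ≫ logarithms), or apply L'Hôpital's rule; the quotient → 0.
Limit = 0.

Final answer: 0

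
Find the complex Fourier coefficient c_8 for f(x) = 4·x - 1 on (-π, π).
Compute the real Fourier coefficients first: a_8 = 0, b_8 = -1.
Then c_8 = (a_8 − i·b_8)/2 = i/2.

Final answer: i/2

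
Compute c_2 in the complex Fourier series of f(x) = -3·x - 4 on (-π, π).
Compute the real Fourier coefficients first: a_2 = 0, b_2 = 3.
Then c_2 = (a_2 − i·b_2)/2 = -3·i/2.

Final answer: -3·i/2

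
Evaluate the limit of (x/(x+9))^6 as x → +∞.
As x → +∞: x/(x+9) = 1/(1 + 9/x) → 1, and the 6th power of a limit-1 base also → 1.
Limit = 1.

Final answer: 1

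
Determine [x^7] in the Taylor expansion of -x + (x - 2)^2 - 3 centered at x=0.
Expand to order 7: -x + (x - 2)^2 - 3 = x^2 - 5·x + 1 + O(x^8).
The coefficient of x^7 is 0.

Final answer: 0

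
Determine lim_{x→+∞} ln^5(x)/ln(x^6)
This is an ∞/∞ indeterminate form as x → +∞.
Write ln(x^6) = 6·ln(x), reducing the quotient to ln^4(x)/6 → ∞.
Limit = ∞.

Final answer: ∞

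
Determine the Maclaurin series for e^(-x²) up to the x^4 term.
x^4/2 - x^2 + 1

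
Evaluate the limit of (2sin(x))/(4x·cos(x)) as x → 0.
Both numerator and denominator → 0 as x → 0; this is a 0/0 indeterminate form.
Expand each to leading order near x = 0: numerator ~ 2·x, denominator ~ 4·x.
The limit of the ratio is 1/2.

Final answer: 1/2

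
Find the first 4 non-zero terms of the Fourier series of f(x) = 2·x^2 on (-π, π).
-8·cos(x) + 2·cos(2·x) - 8·cos(3·x)/9 + 2·π^2/3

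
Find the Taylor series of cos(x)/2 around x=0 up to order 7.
-x^6/1440 + x^4/48 - x^2/4 + 1/2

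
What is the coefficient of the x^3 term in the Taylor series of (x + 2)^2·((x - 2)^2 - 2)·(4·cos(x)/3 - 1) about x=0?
Expand to order 3: (x + 2)^2·((x - 2)^2 - 2)·(4·cos(x)/3 - 1) = 16·x^3/3 - 26·x^2/3 - 8·x/3 + 8/3 + O(x^4).
The coefficient of x^3 is 16/3.

Final answer: 16/3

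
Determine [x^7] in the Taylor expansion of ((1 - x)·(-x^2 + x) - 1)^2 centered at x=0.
Expand to order 7: ((1 - x)·(-x^2 + x) - 1)^2 = x^6 - 4·x^5 + 6·x^4 - 6·x^3 + 5·x^2 - 2·x + 1 + O(x^8).
The coefficient of x^7 is 0.

Final answer: 0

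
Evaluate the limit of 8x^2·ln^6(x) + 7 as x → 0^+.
The product is a 0·∞ indeterminate form at x → 0⁺.
Rewrite the product as 8·ln^6(x) / x^(-2) and apply L'Hôpital, or use the standard hierarchy x^(-2) ≫ |ln x|^6 as x → 0⁺.
The indeterminate product → 0, so the limit = 7.

Final answer: 7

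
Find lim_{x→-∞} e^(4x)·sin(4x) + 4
Evaluate the dominant behaviour as x → -∞; each term tends to a finite value or vanishes.
Limit = 4.

Final answer: 4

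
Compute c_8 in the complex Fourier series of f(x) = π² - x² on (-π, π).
Compute the real Fourier coefficients first: a_8 = -1/16, b_8 = 0.
Then c_8 = (a_8 − i·b_8)/2 = -1/32.

Final answer: -1/32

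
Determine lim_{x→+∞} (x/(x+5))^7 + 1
As x → +∞: x/(x+5) = 1/(1 + 5/x) → 1, and the 7th power of a limit-1 base also → 1; with the additive constant, 1 + 1 = 2.
Limit = 2.

Final answer: 2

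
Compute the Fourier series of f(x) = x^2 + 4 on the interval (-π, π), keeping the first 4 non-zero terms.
-4·cos(x) + cos(2·x) - 4·cos(3·x)/9 + π^2/3 + 4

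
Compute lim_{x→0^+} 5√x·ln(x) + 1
The product is a 0·∞ indeterminate form at x → 0⁺.
Rewrite the product as 5·ln(x) / x^(-1/2) and apply L'Hôpital, or use the standard hierarchy x^(-1/2) ≫ |ln x| as x → 0⁺.
The indeterminate product → 0, so the limit = 1.

Final answer: 1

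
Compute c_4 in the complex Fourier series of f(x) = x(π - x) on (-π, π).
Compute the real Fourier coefficients first: a_4 = -1/4, b_4 = -π/2.
Then c_4 = (a_4 − i·b_4)/2 = -1/8 + i·π/4.

Final answer: -1/8 + i·π/4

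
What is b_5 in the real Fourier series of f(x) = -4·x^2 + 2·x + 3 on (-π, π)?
b_5 = (1/π) ∫_{-π}^{π} f(x)·sin(5x) dx.
Evaluate the integral (use parity and integration by parts as needed): b_5 = 4/5.

Final answer: 4/5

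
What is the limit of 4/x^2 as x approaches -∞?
Evaluate the dominant behaviour as x → -∞; each term tends to a finite value or vanishes.
Limit = 0.

Final answer: 0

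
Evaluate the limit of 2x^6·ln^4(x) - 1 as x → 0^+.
The product is a 0·∞ indeterminate form at x → 0⁺.
Rewrite the product as 2·ln^4(x) / x^(-6) and apply L'Hôpital, or use the standard hierarchy x^(-6) ≫ |ln x|^4 as x → 0⁺.
The indeterminate product → 0, so the limit = -1.

Final answer: -1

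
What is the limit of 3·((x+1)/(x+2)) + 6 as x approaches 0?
Direct substitution at x = 0 gives 15/2.

Final answer: 15/2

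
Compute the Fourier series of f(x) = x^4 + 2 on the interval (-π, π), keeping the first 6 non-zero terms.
(48 - 8·π^2)·cos(x) + (-3 + 2·π^2)·cos(2·x) + (16/27 - 8·π^2/9)·cos(3·x) + (-3/16 + π^2/2)·cos(4·x) + (48/625 - 8·π^2/25)·cos(5·x) + 2 + π^4/5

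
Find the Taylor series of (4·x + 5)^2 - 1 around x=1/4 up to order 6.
35 + 48·(x - 1/4) + 16·(x - 1/4)^2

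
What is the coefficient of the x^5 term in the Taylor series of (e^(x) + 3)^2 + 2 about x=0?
Expand to order 5: (e^(x) + 3)^2 + 2 = 19·x^5/60 + 11·x^4/12 + 7·x^3/3 + 5·x^2 + 8·x + 18 + O(x^6).
The coefficient of x^5 is 19/60.

Final answer: 19/60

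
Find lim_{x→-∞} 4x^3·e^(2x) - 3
The product is a 0·∞ indeterminate form at x → -∞.
Rewrite the product as 4x^3 / e^(-2x) (an ∞/∞ form) and apply L'Hôpital, or use the standard hierarchy e^(2|x|) ≫ |x^3| as x → -∞.
The indeterminate product → 0, so the limit = -3.

Final answer: -3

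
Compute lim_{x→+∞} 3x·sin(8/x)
As x → +∞: let u = 8/x → 0⁺; then 3·x·sin(8/x) = 3·8·sin(u)/u → 3·8·1 = 24.
Limit = 24.

Final answer: 24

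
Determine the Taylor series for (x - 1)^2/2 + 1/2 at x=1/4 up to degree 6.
25/32 - 3·(x - 1/4)/4 + (x - 1/4)^2/2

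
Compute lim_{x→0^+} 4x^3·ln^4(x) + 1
The product is a 0·∞ indeterminate form at x → 0⁺.
Rewrite the product as 4·ln^4(x) / x^(-3) and apply L'Hôpital, or use the standard hierarchy x^(-3) ≫ |ln x|^4 as x → 0⁺.
The indeterminate product → 0, so the limit = 1.

Final answer: 1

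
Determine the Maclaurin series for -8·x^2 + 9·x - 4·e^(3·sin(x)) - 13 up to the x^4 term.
-15·x^4/2 - 16·x^3 - 26·x^2 - 3·x - 17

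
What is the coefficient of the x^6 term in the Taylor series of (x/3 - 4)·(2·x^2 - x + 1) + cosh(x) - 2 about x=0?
Expand to order 6: (x/3 - 4)·(2·x^2 - x + 1) + cosh(x) - 2 = x^6/720 + x^4/24 + 2·x^3/3 - 47·x^2/6 + 13·x/3 - 5 + O(x^7).
The coefficient of x^6 is 1/720.

Final answer: 1/720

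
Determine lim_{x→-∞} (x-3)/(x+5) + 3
Evaluate the dominant behaviour as x → -∞; each term tends to a finite value or vanishes.
Limit = 4.

Final answer: 4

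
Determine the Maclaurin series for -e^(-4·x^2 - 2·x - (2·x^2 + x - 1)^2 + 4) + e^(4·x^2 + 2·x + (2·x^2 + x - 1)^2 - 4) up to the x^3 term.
x^3·(4·e^(-3) + 4·e^(3)) + x^2·(e^(-3) + e^(3)) - e^(3) + e^(-3)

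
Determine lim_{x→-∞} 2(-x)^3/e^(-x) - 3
The quotient is an ∞/∞ indeterminate form as x → -∞.
Compare growth rates of the dominant terms (exponentials ≫ polynomials ≫ logarithms), or apply L'Hôpital's rule; the quotient → 0.
Adding the constant: 0 - 3 = -3. Limit = -3.

Final answer: -3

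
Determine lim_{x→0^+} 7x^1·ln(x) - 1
The product is a 0·∞ indeterminate form at x → 0⁺.
Rewrite the product as 7·ln(x) / x^(-1) and apply L'Hôpital, or use the standard hierarchy x^(-1) ≫ |ln x| as x → 0⁺.
The indeterminate product → 0, so the limit = -1.

Final answer: -1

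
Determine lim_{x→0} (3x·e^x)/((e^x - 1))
Both numerator and denominator → 0 as x → 0; this is a 0/0 indeterminate form.
Expand each to leading order near x = 0: numerator ~ 3·x, denominator ~ x.
The limit of the ratio is 3.

Final answer: 3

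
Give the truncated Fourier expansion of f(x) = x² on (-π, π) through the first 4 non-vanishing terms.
-4·cos(x) + cos(2·x) - 4·cos(3·x)/9 + π^2/3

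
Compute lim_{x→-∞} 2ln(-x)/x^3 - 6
The quotient is an ∞/∞ indeterminate form as x → -∞.
Compare growth rates of the dominant terms (exponentials ≫ polynomials ≫ logarithms), or apply L'Hôpital's rule; the quotient → 0.
Adding the constant: 0 - 6 = -6. Limit = -6.

Final answer: -6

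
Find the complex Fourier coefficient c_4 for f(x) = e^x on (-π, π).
Compute the real Fourier coefficients first: a_4 = (-1 + e^(2·π))·e^(-π)/(17·π), b_4 = (4 - 4·e^(2·π))·e^(-π)/(17·π).
Then c_4 = (a_4 − i·b_4)/2 = -e^(-π)/(34·π) + e^(π)/(34·π) - 2·i·e^(-π)/(17·π) + 2·i·e^(π)/(17·π).

Final answer: -e^(-π)/(34·π) + e^(π)/(34·π) - 2·i·e^(-π)/(17·π) + 2·i·e^(π)/(17·π)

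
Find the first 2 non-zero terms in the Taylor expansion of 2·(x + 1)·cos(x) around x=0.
2·x + 2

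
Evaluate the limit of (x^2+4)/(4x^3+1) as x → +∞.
This is an ∞/∞ indeterminate form as x → +∞.
Divide numerator and denominator by x^3 and let the lower-order terms vanish; the numerator's degree 2 is below the denominator's degree 3, so the quotient → 0.
Limit = 0.

Final answer: 0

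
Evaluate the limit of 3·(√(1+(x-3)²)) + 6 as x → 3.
Direct substitution at x = 3 gives 9.

Final answer: 9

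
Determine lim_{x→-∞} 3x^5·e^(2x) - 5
The product is a 0·∞ indeterminate form at x → -∞.
Rewrite the product as 3x^5 / e^(-2x) (an ∞/∞ form) and apply L'Hôpital, or use the standard hierarchy e^(2|x|) ≫ |x^5| as x → -∞.
The indeterminate product → 0, so the limit = -5.

Final answer: -5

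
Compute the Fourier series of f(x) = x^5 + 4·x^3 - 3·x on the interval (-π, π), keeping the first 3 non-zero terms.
(-32·π^2 + 186 + 2·π^4)·sin(x) + (-π^4 + 3/2 + π^2)·sin(2·x) + (-226/81 + 32·π^2/27 + 2·π^4/3)·sin(3·x)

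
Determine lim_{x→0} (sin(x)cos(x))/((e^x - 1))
Both numerator and denominator → 0 as x → 0; this is a 0/0 indeterminate form.
Expand each to leading order near x = 0: numerator ~ x, denominator ~ x.
The limit of the ratio is 1.

Final answer: 1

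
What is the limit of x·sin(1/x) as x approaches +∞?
As x → +∞: let u = 1/x → 0⁺; then x·sin(1/x) = 1·sin(u)/u → 1·1 = 1.
Limit = 1.

Final answer: 1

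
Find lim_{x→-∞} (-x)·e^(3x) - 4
The product is a 0·∞ indeterminate form at x → -∞.
Rewrite the product as (-x) / e^(-3x) (an ∞/∞ form) and apply L'Hôpital, or use the standard hierarchy e^(3|x|) ≫ |(-x)| as x → -∞.
The indeterminate product → 0, so the limit = -4.

Final answer: -4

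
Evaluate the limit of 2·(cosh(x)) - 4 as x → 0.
Direct substitution at x = 0 gives -2.

Final answer: -2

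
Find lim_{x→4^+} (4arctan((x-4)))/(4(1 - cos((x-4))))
Both numerator and denominator → 0 as x → 4^+; this is a 0/0 indeterminate form.
Expand each to leading order near x = 4: numerator ~ 4·(x - 4), denominator ~ 2·(x - 4)^2.
The limit of the ratio is ∞.

Final answer: ∞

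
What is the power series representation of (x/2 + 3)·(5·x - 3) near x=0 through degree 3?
5·x^2/2 + 27·x/2 - 9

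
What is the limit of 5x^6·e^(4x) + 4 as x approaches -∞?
The product is a 0·∞ indeterminate form at x → -∞.
Rewrite the product as 5x^6 / e^(-4x) (an ∞/∞ form) and apply L'Hôpital, or use the standard hierarchy e^(4|x|) ≫ |x^6| as x → -∞.
The indeterminate product → 0, so the limit = 4.

Final answer: 4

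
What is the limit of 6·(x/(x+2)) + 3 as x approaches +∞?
Evaluate the dominant behaviour as x → +∞; each term tends to a finite value or vanishes.
Limit = 9.

Final answer: 9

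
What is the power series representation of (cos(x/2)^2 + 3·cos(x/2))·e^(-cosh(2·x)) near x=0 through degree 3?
-69·x^2·e^(-1)/8 + 4·e^(-1)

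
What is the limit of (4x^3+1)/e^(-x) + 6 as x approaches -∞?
The quotient is an ∞/∞ indeterminate form as x → -∞.
Compare growth rates of the dominant terms (exponentials ≫ polynomials ≫ logarithms), or apply L'Hôpital's rule; the quotient → 0.
Adding the constant: 0 + 6 = 6. Limit = 6.

Final answer: 6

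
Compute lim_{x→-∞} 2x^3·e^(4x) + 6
The product is a 0·∞ indeterminate form at x → -∞.
Rewrite the product as 2x^3 / e^(-4x) (an ∞/∞ form) and apply L'Hôpital, or use the standard hierarchy e^(4|x|) ≫ |x^3| as x → -∞.
The indeterminate product → 0, so the limit = 6.

Final answer: 6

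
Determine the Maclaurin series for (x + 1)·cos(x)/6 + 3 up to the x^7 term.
-x^7/4320 - x^6/4320 + x^5/144 + x^4/144 - x^3/12 - x^2/12 + x/6 + 19/6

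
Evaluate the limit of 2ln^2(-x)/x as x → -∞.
This is an ∞/∞ indeterminate form as x → -∞.
Compare growth rates of the dominant terms (exponentials ≫ polynomials ≫ logarithms), or apply L'Hôpital's rule; the quotient → 0.
Limit = 0.

Final answer: 0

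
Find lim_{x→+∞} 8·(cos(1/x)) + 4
Evaluate the dominant behaviour as x → +∞; each term tends to a finite value or vanishes.
Limit = 12.

Final answer: 12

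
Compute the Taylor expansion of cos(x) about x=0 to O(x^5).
x^4/24 - x^2/2 + 1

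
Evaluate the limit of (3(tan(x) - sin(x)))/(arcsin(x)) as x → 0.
Both numerator and denominator → 0 as x → 0; this is a 0/0 indeterminate form.
Expand each to leading order near x = 0: numerator ~ 3·x^3/2, denominator ~ x.
The limit of the ratio is 0.

Final answer: 0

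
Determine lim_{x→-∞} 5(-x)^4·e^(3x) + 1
The product is a 0·∞ indeterminate form at x → -∞.
Rewrite the product as 5(-x)^4 / e^(-3x) (an ∞/∞ form) and apply L'Hôpital, or use the standard hierarchy e^(3|x|) ≫ |(-x)^4| as x → -∞.
The indeterminate product → 0, so the limit = 1.

Final answer: 1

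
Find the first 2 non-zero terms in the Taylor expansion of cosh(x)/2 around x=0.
x^2/4 + 1/2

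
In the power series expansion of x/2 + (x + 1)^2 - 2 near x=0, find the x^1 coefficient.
Expand to order 1: x/2 + (x + 1)^2 - 2 = 5·x/2 - 1 + O(x^2).
The coefficient of x^1 is 5/2.

Final answer: 5/2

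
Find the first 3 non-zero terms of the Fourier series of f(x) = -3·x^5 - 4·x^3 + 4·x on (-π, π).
(-664 - 6·π^4 + 112·π^2)·sin(x) + (-11·π^2 + 25/2 + 3·π^4)·sin(2·x) + (-2·π^4 + 40/27 + 16·π^2/9)·sin(3·x)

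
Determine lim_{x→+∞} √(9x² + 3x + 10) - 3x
As x → +∞: multiply by the conjugate to get (3x+10)/(√(9x²+3x+10)+3x); the denominator ~ 6x, so the limit is 3/6 = 1/2.
Limit = 1/2.

Final answer: 1/2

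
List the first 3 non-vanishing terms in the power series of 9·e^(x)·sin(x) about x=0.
3·x^3 + 9·x^2 + 9·x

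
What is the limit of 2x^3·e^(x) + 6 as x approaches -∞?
The product is a 0·∞ indeterminate form at x → -∞.
Rewrite the product as 2x^3 / e^(-x) (an ∞/∞ form) and apply L'Hôpital, or use the standard hierarchy e^(|x|) ≫ |x^3| as x → -∞.
The indeterminate product → 0, so the limit = 6.

Final answer: 6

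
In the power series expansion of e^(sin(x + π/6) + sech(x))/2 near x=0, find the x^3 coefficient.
Expand to order 3: e^(sin(x + π/6) + sech(x))/2 = -19·√(3)·x^3·e^(3/2)/96 - 3·x^2·e^(3/2)/16 + √(3)·x·e^(3/2)/4 + e^(3/2)/2 + O(x^4).
The coefficient of x^3 is -19·√(3)·e^(3/2)/96.

Final answer: -19·√(3)·e^(3/2)/96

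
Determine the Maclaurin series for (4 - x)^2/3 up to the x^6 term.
x^2/3 - 8·x/3 + 16/3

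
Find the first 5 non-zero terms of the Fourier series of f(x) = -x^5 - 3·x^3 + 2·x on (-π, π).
(-200 - 2·π^4 + 34·π^2)·sin(x) + (-2·π^2 + 1 + π^4)·sin(2·x) + (-2·π^4/3 - 14·π^2/27 + 136/81)·sin(3·x) + (-85/64 + 7·π^2/8 + π^4/2)·sin(4·x) + (-2·π^4/5 - 22·π^2/25 + 632/625)·sin(5·x)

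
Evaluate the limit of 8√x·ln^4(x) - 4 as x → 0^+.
The product is a 0·∞ indeterminate form at x → 0⁺.
Rewrite the product as 8·ln^4(x) / x^(-1/2) and apply L'Hôpital, or use the standard hierarchy x^(-1/2) ≫ |ln x|^4 as x → 0⁺.
The indeterminate product → 0, so the limit = -4.

Final answer: -4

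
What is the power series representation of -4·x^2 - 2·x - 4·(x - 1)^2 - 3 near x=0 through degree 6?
-8·x^2 + 6·x - 7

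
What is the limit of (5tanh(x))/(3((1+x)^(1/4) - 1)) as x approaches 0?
Both numerator and denominator → 0 as x → 0; this is a 0/0 indeterminate form.
Expand each to leading order near x = 0: numerator ~ 5·x, denominator ~ 3·x/4.
The limit of the ratio is 20/3.

Final answer: 20/3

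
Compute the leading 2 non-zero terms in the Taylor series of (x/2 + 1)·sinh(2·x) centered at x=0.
x^2 + 2·x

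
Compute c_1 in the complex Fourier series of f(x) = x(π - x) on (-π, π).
Compute the real Fourier coefficients first: a_1 = 4, b_1 = 2·π.
Then c_1 = (a_1 − i·b_1)/2 = 2 - i·π.

Final answer: 2 - i·π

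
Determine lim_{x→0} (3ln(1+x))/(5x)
Both numerator and denominator → 0 as x → 0; this is a 0/0 indeterminate form.
Expand each to leading order near x = 0: numerator ~ 3·x, denominator ~ 5·x.
The limit of the ratio is 3/5.

Final answer: 3/5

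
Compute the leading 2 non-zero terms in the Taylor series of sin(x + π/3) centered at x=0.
x/2 + √(3)/2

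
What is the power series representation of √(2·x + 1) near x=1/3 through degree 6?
√(15)/3 + √(15)·(x - 1/3)/5 - 3·√(15)·(x - 1/3)^2/50 + 9·√(15)·(x - 1/3)^3/250 - 27·√(15)·(x - 1/3)^4/1000 + 567·√(15)·(x - 1/3)^5/25000 - 5103·√(15)·(x - 1/3)^6/250000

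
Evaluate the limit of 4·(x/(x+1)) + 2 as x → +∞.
Evaluate the dominant behaviour as x → +∞; each term tends to a finite value or vanishes.
Limit = 6.

Final answer: 6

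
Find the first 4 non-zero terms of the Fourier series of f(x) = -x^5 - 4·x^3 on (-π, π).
(-2·π^4 - 192 + 32·π^2)·sin(x) + (-π^2 + 3/2 + π^4)·sin(2·x) + (-2·π^4/3 - 32·π^2/27 + 64/81)·sin(3·x) + (-33/64 + 11·π^2/8 + π^4/2)·sin(4·x)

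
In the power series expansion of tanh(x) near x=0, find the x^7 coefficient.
Expand to order 7: tanh(x) = -17·x^7/315 + 2·x^5/15 - x^3/3 + x + O(x^8).
The coefficient of x^7 is -17/315.

Final answer: -17/315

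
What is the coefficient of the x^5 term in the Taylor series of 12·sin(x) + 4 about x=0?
Expand to order 5: 12·sin(x) + 4 = x^5/10 - 2·x^3 + 12·x + 4 + O(x^6).
The coefficient of x^5 is 1/10.

Final answer: 1/10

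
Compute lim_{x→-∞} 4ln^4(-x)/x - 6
The quotient is an ∞/∞ indeterminate form as x → -∞.
Compare growth rates of the dominant terms (exponentials ≫ polynomials ≫ logarithms), or apply L'Hôpital's rule; the quotient → 0.
Adding the constant: 0 - 6 = -6. Limit = -6.

Final answer: -6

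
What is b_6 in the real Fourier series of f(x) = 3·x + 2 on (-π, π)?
b_6 = (1/π) ∫_{-π}^{π} f(x)·sin(6x) dx.
Evaluate the integral (use parity and integration by parts as needed): b_6 = -1.

Final answer: -1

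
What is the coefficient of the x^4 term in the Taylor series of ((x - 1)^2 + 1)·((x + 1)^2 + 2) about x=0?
Expand to order 4: ((x - 1)^2 + 1)·((x + 1)^2 + 2) = x^4 + x^2 - 2·x + 6 + O(x^5).
The coefficient of x^4 is 1.

Final answer: 1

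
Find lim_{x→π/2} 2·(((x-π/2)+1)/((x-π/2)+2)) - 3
Direct substitution at x = π/2 gives -2.

Final answer: -2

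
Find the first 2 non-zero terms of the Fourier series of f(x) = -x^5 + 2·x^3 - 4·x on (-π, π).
(-272 - 2·π^4 + 44·π^2)·sin(x) + (-7·π^2 + 29/2 + π^4)·sin(2·x)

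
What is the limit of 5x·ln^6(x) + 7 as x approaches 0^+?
The product is a 0·∞ indeterminate form at x → 0⁺.
Rewrite the product as 5·ln^6(x) / x^(-1) and apply L'Hôpital, or use the standard hierarchy x^(-1) ≫ |ln x|^6 as x → 0⁺.
The indeterminate product → 0, so the limit = 7.

Final answer: 7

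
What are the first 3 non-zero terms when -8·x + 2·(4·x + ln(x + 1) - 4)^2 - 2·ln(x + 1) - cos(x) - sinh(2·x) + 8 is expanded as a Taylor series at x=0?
119·x^2/2 - 92·x + 39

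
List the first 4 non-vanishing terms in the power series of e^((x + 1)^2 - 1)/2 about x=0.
5·x^3/3 + 3·x^2/2 + x + 1/2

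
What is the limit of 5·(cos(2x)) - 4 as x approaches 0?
Direct substitution at x = 0 gives 1.

Final answer: 1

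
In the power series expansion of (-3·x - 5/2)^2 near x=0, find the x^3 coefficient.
Expand to order 3: (-3·x - 5/2)^2 = 9·x^2 + 15·x + 25/4 + O(x^4).
The coefficient of x^3 is 0.

Final answer: 0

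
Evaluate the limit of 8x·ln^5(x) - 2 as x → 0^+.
The product is a 0·∞ indeterminate form at x → 0⁺.
Rewrite the product as 8·ln^5(x) / x^(-1) and apply L'Hôpital, or use the standard hierarchy x^(-1) ≫ |ln x|^5 as x → 0⁺.
The indeterminate product → 0, so the limit = -2.

Final answer: -2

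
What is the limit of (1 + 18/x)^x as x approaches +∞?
As x → +∞: this is the defining limit (1 + 18/x)^x → e^18.
Limit = e^(18).

Final answer: e^(18)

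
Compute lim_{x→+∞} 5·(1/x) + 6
Evaluate the dominant behaviour as x → +∞; each term tends to a finite value or vanishes.
Limit = 6.

Final answer: 6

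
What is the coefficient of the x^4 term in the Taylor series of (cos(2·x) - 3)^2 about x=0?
Expand to order 4: (cos(2·x) - 3)^2 = 4·x^4/3 + 8·x^2 + 4 + O(x^5).
The coefficient of x^4 is 4/3.

Final answer: 4/3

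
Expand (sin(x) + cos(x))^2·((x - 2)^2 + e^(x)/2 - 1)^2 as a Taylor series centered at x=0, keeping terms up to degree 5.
-2687·x^5/120 + 419·x^4/24 + 35·x^3/2 - 28·x^2 + 49/4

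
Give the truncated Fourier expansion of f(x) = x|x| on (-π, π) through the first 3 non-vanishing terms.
(-8 + 2·π^2)·sin(x)/π - π·sin(2·x) + (-8 + 18·π^2)·sin(3·x)/(27·π)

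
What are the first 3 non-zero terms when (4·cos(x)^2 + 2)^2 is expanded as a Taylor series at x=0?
32·x^4 - 48·x^2 + 36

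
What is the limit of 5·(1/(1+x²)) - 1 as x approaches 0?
Direct substitution at x = 0 gives 4.

Final answer: 4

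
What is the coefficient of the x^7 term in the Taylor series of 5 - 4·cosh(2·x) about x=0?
Expand to order 7: 5 - 4·cosh(2·x) = -16·x^6/45 - 8·x^4/3 - 8·x^2 + 1 + O(x^8).
The coefficient of x^7 is 0.

Final answer: 0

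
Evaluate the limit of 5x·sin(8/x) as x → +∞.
As x → +∞: let u = 8/x → 0⁺; then 5·x·sin(8/x) = 5·8·sin(u)/u → 5·8·1 = 40.
Limit = 40.

Final answer: 40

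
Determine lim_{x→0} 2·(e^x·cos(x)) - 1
Direct substitution at x = 0 gives 1.

Final answer: 1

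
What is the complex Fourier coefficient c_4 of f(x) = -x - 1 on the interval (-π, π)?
Compute the real Fourier coefficients first: a_4 = 0, b_4 = 1/2.
Then c_4 = (a_4 − i·b_4)/2 = -i/4.

Final answer: -i/4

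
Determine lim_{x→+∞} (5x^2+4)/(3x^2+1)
This is an ∞/∞ indeterminate form as x → +∞.
Divide numerator and denominator by x^2 and let the lower-order terms vanish; the leading terms give 5/3.
Limit = 5/3.

Final answer: 5/3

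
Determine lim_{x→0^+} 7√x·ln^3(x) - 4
The product is a 0·∞ indeterminate form at x → 0⁺.
Rewrite the product as 7·ln^3(x) / x^(-1/2) and apply L'Hôpital, or use the standard hierarchy x^(-1/2) ≫ |ln x|^3 as x → 0⁺.
The indeterminate product → 0, so the limit = -4.

Final answer: -4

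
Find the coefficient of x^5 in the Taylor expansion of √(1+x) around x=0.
Expand to order 5: √(1+x) = 7·x^5/256 - 5·x^4/128 + x^3/16 - x^2/8 + x/2 + 1 + O(x^6).
The coefficient of x^5 is 7/256.

Final answer: 7/256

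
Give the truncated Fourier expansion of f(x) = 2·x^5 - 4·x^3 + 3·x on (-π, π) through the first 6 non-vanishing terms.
(-88·π^2 + 4·π^4 + 534)·sin(x) + (-2·π^4 - 24 + 14·π^2)·sin(2·x) + (-152·π^2/27 + 466/81 + 4·π^4/3)·sin(3·x) + (-π^4 - 87/32 + 13·π^2/4)·sin(4·x) + (-56·π^2/25 + 1086/625 + 4·π^4/5)·sin(5·x) + (-2·π^4/3 - 104/81 + 46·π^2/27)·sin(6·x)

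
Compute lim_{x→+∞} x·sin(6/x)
As x → +∞: let u = 6/x → 0⁺; then x·sin(6/x) = 6·sin(u)/u → 6·1 = 6.
Limit = 6.

Final answer: 6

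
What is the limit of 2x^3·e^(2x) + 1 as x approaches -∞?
The product is a 0·∞ indeterminate form at x → -∞.
Rewrite the product as 2x^3 / e^(-2x) (an ∞/∞ form) and apply L'Hôpital, or use the standard hierarchy e^(2|x|) ≫ |x^3| as x → -∞.
The indeterminate product → 0, so the limit = 1.

Final answer: 1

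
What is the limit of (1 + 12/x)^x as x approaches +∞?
As x → +∞: this is the defining limit (1 + 12/x)^x → e^12.
Limit = e^(12).

Final answer: e^(12)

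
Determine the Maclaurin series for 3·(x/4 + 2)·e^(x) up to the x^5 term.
13·x^5/160 + 3·x^4/8 + 11·x^3/8 + 15·x^2/4 + 27·x/4 + 6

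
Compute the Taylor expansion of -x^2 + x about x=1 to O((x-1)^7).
-(x - 1) - (x - 1)^2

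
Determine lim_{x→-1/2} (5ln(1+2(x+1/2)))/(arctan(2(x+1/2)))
Both numerator and denominator → 0 as x → -1/2; this is a 0/0 indeterminate form.
Expand each to leading order near x = -1/2: numerator ~ 10·(x + 1/2), denominator ~ 2·(x + 1/2).
The limit of the ratio is 5.

Final answer: 5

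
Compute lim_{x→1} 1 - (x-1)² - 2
Direct substitution at x = 1 gives -1.

Final answer: -1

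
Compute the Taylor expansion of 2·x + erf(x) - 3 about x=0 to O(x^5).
-2·x^3/(3·√(π)) + x·(2/√(π) + 2) - 3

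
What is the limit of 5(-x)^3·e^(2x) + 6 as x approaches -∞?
The product is a 0·∞ indeterminate form at x → -∞.
Rewrite the product as 5(-x)^3 / e^(-2x) (an ∞/∞ form) and apply L'Hôpital, or use the standard hierarchy e^(2|x|) ≫ |(-x)^3| as x → -∞.
The indeterminate product → 0, so the limit = 6.

Final answer: 6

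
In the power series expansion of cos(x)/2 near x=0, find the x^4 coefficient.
Expand to order 4: cos(x)/2 = x^4/48 - x^2/4 + 1/2 + O(x^5).
The coefficient of x^4 is 1/48.

Final answer: 1/48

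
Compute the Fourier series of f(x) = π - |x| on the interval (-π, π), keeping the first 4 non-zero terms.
4·cos(x)/π + 4·cos(3·x)/(9·π) + 4·cos(5·x)/(25·π) + π/2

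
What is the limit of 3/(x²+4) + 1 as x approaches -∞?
Evaluate the dominant behaviour as x → -∞; each term tends to a finite value or vanishes.
Limit = 1.

Final answer: 1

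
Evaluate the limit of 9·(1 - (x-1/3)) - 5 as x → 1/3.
Direct substitution at x = 1/3 gives 4.

Final answer: 4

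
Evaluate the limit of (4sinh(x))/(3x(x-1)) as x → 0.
Both numerator and denominator → 0 as x → 0; this is a 0/0 indeterminate form.
Expand each to leading order near x = 0: numerator ~ 4·x, denominator ~ -3·x.
The limit of the ratio is -4/3.

Final answer: -4/3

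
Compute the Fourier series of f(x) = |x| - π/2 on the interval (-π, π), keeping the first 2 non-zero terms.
-4·cos(x)/π - 4·cos(3·x)/(9·π)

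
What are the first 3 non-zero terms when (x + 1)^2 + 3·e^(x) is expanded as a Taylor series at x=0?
5·x^2/2 + 5·x + 4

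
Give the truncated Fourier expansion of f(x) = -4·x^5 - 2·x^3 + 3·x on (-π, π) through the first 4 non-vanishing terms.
(-930 - 8·π^4 + 156·π^2)·sin(x) + (-18·π^2 + 24 + 4·π^4)·sin(2·x) + (-8·π^4/3 - 86/81 + 124·π^2/27)·sin(3·x) + (-3·π^2/2 - 15/16 + 2·π^4)·sin(4·x)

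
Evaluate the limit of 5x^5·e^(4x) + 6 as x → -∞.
The product is a 0·∞ indeterminate form at x → -∞.
Rewrite the product as 5x^5 / e^(-4x) (an ∞/∞ form) and apply L'Hôpital, or use the standard hierarchy e^(4|x|) ≫ |x^5| as x → -∞.
The indeterminate product → 0, so the limit = 6.

Final answer: 6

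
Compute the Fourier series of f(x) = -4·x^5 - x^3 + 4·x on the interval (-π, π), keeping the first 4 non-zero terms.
(-940 - 8·π^4 + 158·π^2)·sin(x) + (-19·π^2 + 49/2 + 4·π^4)·sin(2·x) + (-8·π^4/3 - 68/81 + 142·π^2/27)·sin(3·x) + (-2·π^2 - 5/4 + 2·π^4)·sin(4·x)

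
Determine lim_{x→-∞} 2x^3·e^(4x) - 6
The product is a 0·∞ indeterminate form at x → -∞.
Rewrite the product as 2x^3 / e^(-4x) (an ∞/∞ form) and apply L'Hôpital, or use the standard hierarchy e^(4|x|) ≫ |x^3| as x → -∞.
The indeterminate product → 0, so the limit = -6.

Final answer: -6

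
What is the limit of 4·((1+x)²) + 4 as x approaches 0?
Direct substitution at x = 0 gives 8.

Final answer: 8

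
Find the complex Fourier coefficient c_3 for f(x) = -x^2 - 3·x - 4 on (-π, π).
Compute the real Fourier coefficients first: a_3 = 4/9, b_3 = -2.
Then c_3 = (a_3 − i·b_3)/2 = 2/9 + i.

Final answer: 2/9 + i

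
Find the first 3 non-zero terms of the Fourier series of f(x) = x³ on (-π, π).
(-12 + 2·π^2)·sin(x) + (3/2 - π^2)·sin(2·x) + (-4/9 + 2·π^2/3)·sin(3·x)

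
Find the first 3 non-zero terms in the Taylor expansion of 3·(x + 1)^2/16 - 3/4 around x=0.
3·x^2/16 + 3·x/8 - 9/16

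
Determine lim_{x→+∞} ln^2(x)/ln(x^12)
This is an ∞/∞ indeterminate form as x → +∞.
Write ln(x^12) = 12·ln(x), reducing the quotient to ln(x)/12 → ∞.
Limit = ∞.

Final answer: ∞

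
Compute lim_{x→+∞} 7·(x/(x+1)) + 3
Evaluate the dominant behaviour as x → +∞; each term tends to a finite value or vanishes.
Limit = 10.

Final answer: 10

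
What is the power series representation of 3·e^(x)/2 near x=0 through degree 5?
x^5/80 + x^4/16 + x^3/4 + 3·x^2/4 + 3·x/2 + 3/2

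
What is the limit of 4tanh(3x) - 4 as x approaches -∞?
Evaluate the dominant behaviour as x → -∞; each term tends to a finite value or vanishes.
Limit = -8.

Final answer: -8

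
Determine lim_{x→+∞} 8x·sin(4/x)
As x → +∞: let u = 4/x → 0⁺; then 8·x·sin(4/x) = 8·4·sin(u)/u → 8·4·1 = 32.
Limit = 32.

Final answer: 32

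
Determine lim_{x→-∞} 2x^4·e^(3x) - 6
The product is a 0·∞ indeterminate form at x → -∞.
Rewrite the product as 2x^4 / e^(-3x) (an ∞/∞ form) and apply L'Hôpital, or use the standard hierarchy e^(3|x|) ≫ |x^4| as x → -∞.
The indeterminate product → 0, so the limit = -6.

Final answer: -6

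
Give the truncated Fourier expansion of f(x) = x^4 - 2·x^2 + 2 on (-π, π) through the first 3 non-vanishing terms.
(56 - 8·π^2)·cos(x) + (-5 + 2·π^2)·cos(2·x) - 2·π^2/3 + 2 + π^4/5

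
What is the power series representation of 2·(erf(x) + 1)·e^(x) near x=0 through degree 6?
x^6·(1/360 + 19/(90·√(π))) + x^5·(1/60 - 1/(10·√(π))) + x^4·(1/12 - 2/(3·√(π))) + x^3·(1/3 + 2/(3·√(π))) + x^2·(1 + 4/√(π)) + x·(2 + 4/√(π)) + 2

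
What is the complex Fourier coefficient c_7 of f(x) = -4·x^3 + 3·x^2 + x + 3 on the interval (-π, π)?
Compute the real Fourier coefficients first: a_7 = -12/49, b_7 = 146/343 - 8·π^2/7.
Then c_7 = (a_7 − i·b_7)/2 = -6/49 - 73·i/343 + 4·i·π^2/7.

Final answer: -6/49 - 73·i/343 + 4·i·π^2/7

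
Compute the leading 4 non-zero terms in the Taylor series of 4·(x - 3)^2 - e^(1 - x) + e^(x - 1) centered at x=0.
x^3·(e^(-1)/6 + e/6) + x^2·(-e/2 + e^(-1)/2 + 4) + x·(-24 + e^(-1) + e) - e + e^(-1) + 36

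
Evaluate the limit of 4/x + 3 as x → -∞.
Evaluate the dominant behaviour as x → -∞; each term tends to a finite value or vanishes.
Limit = 3.

Final answer: 3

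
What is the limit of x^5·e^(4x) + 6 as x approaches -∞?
The product is a 0·∞ indeterminate form at x → -∞.
Rewrite the product as x^5 / e^(-4x) (an ∞/∞ form) and apply L'Hôpital, or use the standard hierarchy e^(4|x|) ≫ |x^5| as x → -∞.
The indeterminate product → 0, so the limit = 6.

Final answer: 6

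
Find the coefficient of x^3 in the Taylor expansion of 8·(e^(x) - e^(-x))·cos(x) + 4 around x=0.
Expand to order 3: 8·(e^(x) - e^(-x))·cos(x) + 4 = -16·x^3/3 + 16·x + 4 + O(x^4).
The coefficient of x^3 is -16/3.

Final answer: -16/3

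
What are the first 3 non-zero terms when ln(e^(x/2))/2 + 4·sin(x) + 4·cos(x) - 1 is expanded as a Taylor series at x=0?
-2·x^2 + 17·x/4 + 3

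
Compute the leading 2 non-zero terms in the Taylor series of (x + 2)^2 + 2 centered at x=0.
4·x + 6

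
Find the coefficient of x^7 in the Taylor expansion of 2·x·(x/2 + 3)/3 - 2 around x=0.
Expand to order 7: 2·x·(x/2 + 3)/3 - 2 = x^2/3 + 2·x - 2 + O(x^8).
The coefficient of x^7 is 0.

Final answer: 0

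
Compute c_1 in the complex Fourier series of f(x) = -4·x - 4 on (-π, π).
Compute the real Fourier coefficients first: a_1 = 0, b_1 = -8.
Then c_1 = (a_1 − i·b_1)/2 = 4·i.

Final answer: 4·i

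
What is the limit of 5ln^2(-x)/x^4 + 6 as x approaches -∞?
The quotient is an ∞/∞ indeterminate form as x → -∞.
Compare growth rates of the dominant terms (exponentials ≫ polynomials ≫ logarithms), or apply L'Hôpital's rule; the quotient → 0.
Adding the constant: 0 + 6 = 6. Limit = 6.

Final answer: 6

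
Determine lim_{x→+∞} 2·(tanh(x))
Evaluate the dominant behaviour as x → +∞; each term tends to a finite value or vanishes.
Limit = 2.

Final answer: 2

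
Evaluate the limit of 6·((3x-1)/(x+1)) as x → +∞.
Evaluate the dominant behaviour as x → +∞; each term tends to a finite value or vanishes.
Limit = 18.

Final answer: 18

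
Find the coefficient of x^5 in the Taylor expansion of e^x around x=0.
Expand to order 5: e^x = x^5/120 + x^4/24 + x^3/6 + x^2/2 + x + 1 + O(x^6).
The coefficient of x^5 is 1/120.

Final answer: 1/120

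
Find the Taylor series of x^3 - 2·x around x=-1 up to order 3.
1 + (x + 1) - 3·(x + 1)^2 + (x + 1)^3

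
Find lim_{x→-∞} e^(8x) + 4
Evaluate the dominant behaviour as x → -∞; each term tends to a finite value or vanishes.
Limit = 4.

Final answer: 4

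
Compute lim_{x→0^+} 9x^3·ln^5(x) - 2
The product is a 0·∞ indeterminate form at x → 0⁺.
Rewrite the product as 9·ln^5(x) / x^(-3) and apply L'Hôpital, or use the standard hierarchy x^(-3) ≫ |ln x|^5 as x → 0⁺.
The indeterminate product → 0, so the limit = -2.

Final answer: -2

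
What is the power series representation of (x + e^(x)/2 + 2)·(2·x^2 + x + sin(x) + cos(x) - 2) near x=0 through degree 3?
9·x^3/4 + 13·x^2/2 + 7·x/2 - 5/2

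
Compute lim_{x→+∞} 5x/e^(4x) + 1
The quotient is an ∞/∞ indeterminate form as x → +∞.
The exponential denominator e^(4x) dominates the polynomial numerator (e^x ≫ x as x → ∞), so the quotient → 0.
Adding the constant: 0 + 1 = 1. Limit = 1.

Final answer: 1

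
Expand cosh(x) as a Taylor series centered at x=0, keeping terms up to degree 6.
x^6/720 + x^4/24 + x^2/2 + 1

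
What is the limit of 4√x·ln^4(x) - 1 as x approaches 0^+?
The product is a 0·∞ indeterminate form at x → 0⁺.
Rewrite the product as 4·ln^4(x) / x^(-1/2) and apply L'Hôpital, or use the standard hierarchy x^(-1/2) ≫ |ln x|^4 as x → 0⁺.
The indeterminate product → 0, so the limit = -1.

Final answer: -1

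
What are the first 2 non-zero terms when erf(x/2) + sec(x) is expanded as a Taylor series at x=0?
x/√(π) + 1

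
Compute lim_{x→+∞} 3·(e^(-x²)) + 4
Evaluate the dominant behaviour as x → +∞; each term tends to a finite value or vanishes.
Limit = 4.

Final answer: 4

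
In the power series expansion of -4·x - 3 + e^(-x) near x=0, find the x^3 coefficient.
Expand to order 3: -4·x - 3 + e^(-x) = -x^3/6 + x^2/2 - 5·x - 2 + O(x^4).
The coefficient of x^3 is -1/6.

Final answer: -1/6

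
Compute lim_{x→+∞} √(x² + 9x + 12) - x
This is an ∞ − ∞ indeterminate form.
Multiply and divide by the conjugate √(x²+9x + 12) + x; the x² terms cancel, leaving (9x + 12)/(√(x²+9x + 12)+x) → 9/2.
Limit = 9/2.

Final answer: 9/2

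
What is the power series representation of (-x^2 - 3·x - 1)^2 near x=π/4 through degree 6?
π^4/256 + 1 + 3·π^3/32 + 3·π/2 + 11·π^2/16 + (π^3/16 + 6 + 9·π^2/8 + 11·π/2)·(x - π/4) + (3·π^2/8 + 11 + 9·π/2)·(x - π/4)^2 + (π + 6)·(x - π/4)^3 + (x - π/4)^4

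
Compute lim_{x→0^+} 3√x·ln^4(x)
This is a 0·∞ indeterminate form at x → 0⁺.
Rewrite the product as 3·ln^4(x) / x^(-1/2) and apply L'Hôpital, or use the standard hierarchy x^(-1/2) ≫ |ln x|^4 as x → 0⁺.
The indeterminate product → 0, so the limit = 0.

Final answer: 0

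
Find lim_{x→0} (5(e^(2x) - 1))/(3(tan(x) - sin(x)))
Both numerator and denominator → 0 as x → 0; this is a 0/0 indeterminate form.
Expand each to leading order near x = 0: numerator ~ 10·x, denominator ~ 3·x^3/2.
The limit of the ratio is ∞.

Final answer: ∞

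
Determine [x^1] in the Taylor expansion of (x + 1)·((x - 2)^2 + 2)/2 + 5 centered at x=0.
Expand to order 1: (x + 1)·((x - 2)^2 + 2)/2 + 5 = x + 8 + O(x^2).
The coefficient of x^1 is 1.

Final answer: 1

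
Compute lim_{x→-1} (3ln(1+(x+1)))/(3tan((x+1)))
Both numerator and denominator → 0 as x → -1; this is a 0/0 indeterminate form.
Expand each to leading order near x = -1: numerator ~ 3·(x + 1), denominator ~ 3·(x + 1).
The limit of the ratio is 1.

Final answer: 1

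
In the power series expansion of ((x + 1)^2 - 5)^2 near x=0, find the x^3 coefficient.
Expand to order 3: ((x + 1)^2 - 5)^2 = 4·x^3 - 4·x^2 - 16·x + 16 + O(x^4).
The coefficient of x^3 is 4.

Final answer: 4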